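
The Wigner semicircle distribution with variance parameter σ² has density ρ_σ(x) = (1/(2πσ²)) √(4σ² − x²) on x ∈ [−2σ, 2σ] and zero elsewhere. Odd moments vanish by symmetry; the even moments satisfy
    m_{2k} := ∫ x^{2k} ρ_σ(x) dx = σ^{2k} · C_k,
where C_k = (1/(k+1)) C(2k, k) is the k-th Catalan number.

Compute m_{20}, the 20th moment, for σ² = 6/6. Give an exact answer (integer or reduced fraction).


By the scaled semicircle moment identity, m_{2k} = σ^{2k} · C_k with k = 10.
C_10 = (1/(k+1)) · C(2k, k) = (1/11) · C(20, 10) = (1/11) · 184756 = 16796.
σ^{2k} = (σ²)^k = (6/6)^10 = 1.

Therefore m_{20} = σ^{20} · C_10 = 1 · 16796 = 16796.


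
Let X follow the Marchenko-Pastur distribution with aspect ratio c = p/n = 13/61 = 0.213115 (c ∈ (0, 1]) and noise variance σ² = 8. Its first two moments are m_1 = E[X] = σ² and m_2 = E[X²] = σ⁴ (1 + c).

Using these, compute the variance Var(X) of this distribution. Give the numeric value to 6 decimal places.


m_1 = E[X] = σ² = 8, so m_1² = 64.
m_2 = E[X²] = σ⁴ (1 + c) = 64 · (1 + 0.213115) = 64 · 1.213115 = 77.639344.
(Note m_2 − m_1² simplifies to c · σ⁴ = 0.213115 · 64.)

Var(X) = m_2 − m_1² = 77.639344 − 64 = 13.639344.


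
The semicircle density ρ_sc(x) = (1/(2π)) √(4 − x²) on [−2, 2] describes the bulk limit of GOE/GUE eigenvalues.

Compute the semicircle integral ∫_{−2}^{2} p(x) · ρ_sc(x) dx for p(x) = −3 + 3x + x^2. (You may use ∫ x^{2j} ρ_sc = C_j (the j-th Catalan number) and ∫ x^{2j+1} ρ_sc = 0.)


Write p(x) = Σ a_i x^i, split into monomials and integrate each against ρ_sc separately.
Using ∫ x^{2j} ρ_sc = C_j = (1/(j+1)) C(2j, j) (Catalan numbers) and ∫ x^{2j+1} ρ_sc = 0 (odd monomials vanish by symmetry):
  i = 0 (even): a_0 · C_{0} = -3 · 1 = -3
  i = 1 (odd): ∫ x^1 ρ_sc = 0 (vanishes)
  i = 2 (even): a_2 · C_{1} = 1 · 1 = 1

Summing the contributions: ∫_{−2}^{2} p(x) ρ_sc(x) dx = (-3) + 1 = -2.


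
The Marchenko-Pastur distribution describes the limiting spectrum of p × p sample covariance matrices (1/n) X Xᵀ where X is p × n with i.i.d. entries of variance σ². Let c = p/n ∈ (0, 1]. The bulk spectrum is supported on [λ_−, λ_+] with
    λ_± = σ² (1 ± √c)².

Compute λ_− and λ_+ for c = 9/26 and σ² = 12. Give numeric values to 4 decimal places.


c = 9/26 = 0.346154; √c = 0.588348.
λ_− = σ² (1 − √c)² = 12 · (1 − 0.588348)² = 12 · (0.411652)² = 2.033484.
λ_+ = σ² (1 + √c)² = 12 · (1 + 0.588348)² = 12 · (1.588348)² = 30.274208.

Rounded to 4 decimal places: λ_− ≈ 2.0335, λ_+ ≈ 30.2742.


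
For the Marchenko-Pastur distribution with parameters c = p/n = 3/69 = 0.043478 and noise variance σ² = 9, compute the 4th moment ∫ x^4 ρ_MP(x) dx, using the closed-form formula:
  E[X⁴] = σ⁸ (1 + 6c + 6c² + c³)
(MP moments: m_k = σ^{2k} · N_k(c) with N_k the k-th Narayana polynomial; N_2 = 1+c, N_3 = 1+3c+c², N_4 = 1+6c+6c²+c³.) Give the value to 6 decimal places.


E[X⁴] = σ⁸ (1 + 6c + 6c² + c³) (fourth MP moment). With σ² = 9 (so σ⁸ = 6561) and c = 3/69 = 0.043478: E[X⁴] = 6561 · (1 + 6·0.043478 + 6·(0.043478)² + (0.043478)³) = 6561 · 1.272294.

So E[X^4] = 8347.520342.


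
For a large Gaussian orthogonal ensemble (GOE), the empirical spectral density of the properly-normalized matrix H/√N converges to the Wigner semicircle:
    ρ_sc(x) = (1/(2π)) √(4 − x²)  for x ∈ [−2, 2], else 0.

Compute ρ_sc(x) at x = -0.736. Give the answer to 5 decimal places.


ρ_sc(x) = (1/(2π)) √(4 − x²). With x = -0.736:
  4 − x² = 4 − (-0.736)² = 4 − 0.541696 = 3.458304.
  √(4 − x²) = 1.859652.
  1/(2π) = 0.159155.
  ρ_sc(-0.736) = 0.159155 · 1.859652 = 0.295973.

Rounded to 5 decimal places: ρ_sc(-0.736) ≈ 0.29597.


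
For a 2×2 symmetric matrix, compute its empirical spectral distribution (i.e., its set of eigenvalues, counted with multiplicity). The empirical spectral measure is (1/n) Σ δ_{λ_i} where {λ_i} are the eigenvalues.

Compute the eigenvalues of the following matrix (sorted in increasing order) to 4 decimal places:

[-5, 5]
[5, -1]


Since M is real symmetric, both eigenvalues are real; they are the roots of det(λI − M) = λ² − (tr M) λ + det M.
tr M = -5 + (-1) = -6.
det M = (-5)·(-1) − 5² = 5 − 25 = -20.
Characteristic polynomial: λ² + 6λ − 20 = 0.
Discriminant Δ = (tr M)² − 4·det M = 36 − (-80) = 116; √Δ = 10.770330.
λ = (tr M ± √Δ)/2 = (-6 ± 10.770330)/2, giving (tr M − √Δ)/2 = -8.3852 and (tr M + √Δ)/2 = 2.3852.

Eigenvalues sorted in increasing order: [-8.3852, 2.3852].


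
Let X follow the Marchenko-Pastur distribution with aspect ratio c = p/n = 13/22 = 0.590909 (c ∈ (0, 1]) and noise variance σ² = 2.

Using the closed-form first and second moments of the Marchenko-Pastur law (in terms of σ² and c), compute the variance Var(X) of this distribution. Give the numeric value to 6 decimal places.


Recall the MP moments m_1 = E[X] = σ² and m_2 = E[X²] = σ⁴ (1 + c).
m_1 = E[X] = σ² = 2, so m_1² = 4.
m_2 = E[X²] = σ⁴ (1 + c) = 4 · (1 + 0.590909) = 4 · 1.590909 = 6.363636.
(Note m_2 − m_1² simplifies to c · σ⁴ = 0.590909 · 4.)

Var(X) = m_2 − m_1² = 6.363636 − 4 = 2.363636.


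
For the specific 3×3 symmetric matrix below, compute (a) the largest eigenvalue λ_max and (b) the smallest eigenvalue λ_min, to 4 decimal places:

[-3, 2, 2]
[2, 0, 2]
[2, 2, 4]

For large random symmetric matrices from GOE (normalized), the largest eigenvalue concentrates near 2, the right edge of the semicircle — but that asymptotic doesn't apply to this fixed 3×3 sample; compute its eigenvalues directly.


Since M is real symmetric, all three eigenvalues are real; they are the roots of det(λI − M) = λ³ − (tr M) λ² + s λ − det M, where s is the sum of the principal 2×2 minors.
tr M = -3 + 0 + 4 = 1.
s = ((-3)·0 − 2²) + ((-3)·4 − 2²) + (0·4 − 2²) = -4 + (-16) + (-4) = -24.
det M (expand along row 1) = (-3)·(-4) − 2·4 + 2·4 = 12.
Characteristic polynomial: λ³ − λ² − 24λ − 12 = 0.
Substitute λ = y + (tr M)/3 = y + 0.333333 to remove the quadratic term: y³ + p·y + q = 0 with p = s − (tr M)²/3 = -24.333333 and q = −2(tr M)³/27 + (tr M)·s/3 − det M = -20.074074.
Three real roots ⇒ use the trigonometric (Viète) form: r = 2√(−p/3) = 5.696002, φ = arccos(3q/(p·r)) = arccos(0.434495) = 1.121319 rad.
y_k = r·cos(φ/3 − 2πk/3) for k = 0, 1, 2 gives y = 5.302730, -0.850220, -4.452510.
λ_k = y_k + 0.333333 gives λ = 5.6361, -0.5169, -4.1192 (check: the sum is 1.0000 = tr M).

Hence λ_max = 5.6361 and λ_min = -4.1192.


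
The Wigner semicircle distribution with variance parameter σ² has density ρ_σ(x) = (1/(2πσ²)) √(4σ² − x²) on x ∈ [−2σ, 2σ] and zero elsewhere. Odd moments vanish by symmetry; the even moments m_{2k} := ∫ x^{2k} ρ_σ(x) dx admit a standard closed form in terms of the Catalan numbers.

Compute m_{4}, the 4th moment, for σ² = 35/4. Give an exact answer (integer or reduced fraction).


By the scaled semicircle moment identity, m_{2k} = σ^{2k} · C_k with k = 2.
C_2 = (1/(k+1)) · C(2k, k) = (1/3) · C(4, 2) = (1/3) · 6 = 2.
σ^{2k} = (σ²)^k = (35/4)^2 = 1225/16.

Therefore m_{4} = σ^{4} · C_2 = (1225/16) · 2 = 1225/8.


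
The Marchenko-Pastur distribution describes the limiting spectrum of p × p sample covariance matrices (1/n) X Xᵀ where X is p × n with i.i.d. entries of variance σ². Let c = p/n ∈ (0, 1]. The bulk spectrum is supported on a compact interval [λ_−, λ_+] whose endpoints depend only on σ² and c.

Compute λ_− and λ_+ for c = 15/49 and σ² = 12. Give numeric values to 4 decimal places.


c = 15/49 = 0.306122; √c = 0.553283.
λ_− = σ² (1 − √c)² = 12 · (1 − 0.553283)² = 12 · (0.446717)² = 2.394669.
λ_+ = σ² (1 + √c)² = 12 · (1 + 0.553283)² = 12 · (1.553283)² = 28.952269.

Rounded to 4 decimal places: λ_− ≈ 2.3947, λ_+ ≈ 28.9523.


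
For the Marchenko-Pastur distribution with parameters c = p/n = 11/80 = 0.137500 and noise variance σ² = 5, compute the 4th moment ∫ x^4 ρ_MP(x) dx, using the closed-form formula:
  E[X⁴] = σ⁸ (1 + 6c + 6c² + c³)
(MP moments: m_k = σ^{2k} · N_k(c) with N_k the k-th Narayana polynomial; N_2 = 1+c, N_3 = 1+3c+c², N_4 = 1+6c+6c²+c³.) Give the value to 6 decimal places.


E[X⁴] = σ⁸ (1 + 6c + 6c² + c³) (fourth MP moment). With σ² = 5 (so σ⁸ = 625) and c = 11/80 = 0.137500: E[X⁴] = 625 · (1 + 6·0.137500 + 6·(0.137500)² + (0.137500)³) = 625 · 1.941037.

So E[X^4] = 1213.148193.


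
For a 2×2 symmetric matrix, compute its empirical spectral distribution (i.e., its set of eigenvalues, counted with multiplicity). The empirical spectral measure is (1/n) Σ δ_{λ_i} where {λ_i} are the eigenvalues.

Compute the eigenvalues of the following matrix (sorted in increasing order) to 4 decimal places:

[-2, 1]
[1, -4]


Since M is real symmetric, both eigenvalues are real; they are the roots of det(λI − M) = λ² − (tr M) λ + det M.
tr M = -2 + (-4) = -6.
det M = (-2)·(-4) − 1² = 8 − 1 = 7.
Characteristic polynomial: λ² + 6λ + 7 = 0.
Discriminant Δ = (tr M)² − 4·det M = 36 − 28 = 8; √Δ = 2.828427.
λ = (tr M ± √Δ)/2 = (-6 ± 2.828427)/2, giving (tr M − √Δ)/2 = -4.4142 and (tr M + √Δ)/2 = -1.5858.

Eigenvalues sorted in increasing order: [-4.4142, -1.5858].


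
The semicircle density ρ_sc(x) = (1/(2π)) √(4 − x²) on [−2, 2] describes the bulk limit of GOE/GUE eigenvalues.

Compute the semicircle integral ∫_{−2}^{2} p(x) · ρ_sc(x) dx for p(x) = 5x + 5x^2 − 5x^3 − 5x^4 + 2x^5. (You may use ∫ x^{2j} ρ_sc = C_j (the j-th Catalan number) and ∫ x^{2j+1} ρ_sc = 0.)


Write p(x) = Σ a_i x^i, split into monomials and integrate each against ρ_sc separately.
Using ∫ x^{2j} ρ_sc = C_j = (1/(j+1)) C(2j, j) (Catalan numbers) and ∫ x^{2j+1} ρ_sc = 0 (odd monomials vanish by symmetry):
  i = 1 (odd): ∫ x^1 ρ_sc = 0 (vanishes)
  i = 2 (even): a_2 · C_{1} = 5 · 1 = 5
  i = 3 (odd): ∫ x^3 ρ_sc = 0 (vanishes)
  i = 4 (even): a_4 · C_{2} = -5 · 2 = -10
  i = 5 (odd): ∫ x^5 ρ_sc = 0 (vanishes)

Summing the contributions: ∫_{−2}^{2} p(x) ρ_sc(x) dx = 5 + (-10) = -5.


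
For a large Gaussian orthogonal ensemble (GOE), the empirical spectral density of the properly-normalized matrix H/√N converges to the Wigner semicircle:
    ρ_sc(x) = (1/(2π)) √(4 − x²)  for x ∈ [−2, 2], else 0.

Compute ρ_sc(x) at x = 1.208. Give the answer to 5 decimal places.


ρ_sc(x) = (1/(2π)) √(4 − x²). With x = 1.208:
  4 − x² = 4 − (1.208)² = 4 − 1.459264 = 2.540736.
  √(4 − x²) = 1.593969.
  1/(2π) = 0.159155.
  ρ_sc(1.208) = 0.159155 · 1.593969 = 0.253688.

Rounded to 5 decimal places: ρ_sc(1.208) ≈ 0.25369.


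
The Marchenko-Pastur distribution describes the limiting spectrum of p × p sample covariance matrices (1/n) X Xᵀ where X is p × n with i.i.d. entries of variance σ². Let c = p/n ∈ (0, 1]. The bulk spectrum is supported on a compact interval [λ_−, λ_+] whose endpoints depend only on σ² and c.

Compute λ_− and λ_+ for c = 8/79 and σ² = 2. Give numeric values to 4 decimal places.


c = 8/79 = 0.101266; √c = 0.318223.
λ_− = σ² (1 − √c)² = 2 · (1 − 0.318223)² = 2 · (0.681777)² = 0.929640.
λ_+ = σ² (1 + √c)² = 2 · (1 + 0.318223)² = 2 · (1.318223)² = 3.475423.

Rounded to 4 decimal places: λ_− ≈ 0.9296, λ_+ ≈ 3.4754.


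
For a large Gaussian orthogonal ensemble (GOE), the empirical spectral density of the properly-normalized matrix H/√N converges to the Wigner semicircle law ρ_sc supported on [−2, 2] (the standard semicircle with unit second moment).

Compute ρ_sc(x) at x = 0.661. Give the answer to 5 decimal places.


ρ_sc(x) = (1/(2π)) √(4 − x²). With x = 0.661:
  4 − x² = 4 − (0.661)² = 4 − 0.436921 = 3.563079.
  √(4 − x²) = 1.887612.
  1/(2π) = 0.159155.
  ρ_sc(0.661) = 0.159155 · 1.887612 = 0.300423.

Rounded to 5 decimal places: ρ_sc(0.661) ≈ 0.30042.


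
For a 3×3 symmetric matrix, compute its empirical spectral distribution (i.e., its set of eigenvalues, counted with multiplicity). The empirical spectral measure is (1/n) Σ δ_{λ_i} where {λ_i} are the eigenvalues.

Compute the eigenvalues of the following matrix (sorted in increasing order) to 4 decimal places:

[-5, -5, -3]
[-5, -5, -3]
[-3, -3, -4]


Since M is real symmetric, all three eigenvalues are real; they are the roots of det(λI − M) = λ³ − (tr M) λ² + s λ − det M, where s is the sum of the principal 2×2 minors.
tr M = -5 + (-5) + (-4) = -14.
s = ((-5)·(-5) − (-5)²) + ((-5)·(-4) − (-3)²) + ((-5)·(-4) − (-3)²) = 0 + 11 + 11 = 22.
det M (expand along row 1) = (-5)·11 − (-5)·11 + (-3)·0 = 0.
Characteristic polynomial: λ³ + 14λ² + 22λ = 0.
Substitute λ = y + (tr M)/3 = y − 4.666667 to remove the quadratic term: y³ + p·y + q = 0 with p = s − (tr M)²/3 = -43.333333 and q = −2(tr M)³/27 + (tr M)·s/3 − det M = 100.592593.
Three real roots ⇒ use the trigonometric (Viète) form: r = 2√(−p/3) = 7.601170, φ = arccos(3q/(p·r)) = arccos(-0.916188) = 2.729259 rad.
y_k = r·cos(φ/3 − 2πk/3) for k = 0, 1, 2 gives y = 4.666667, 2.862819, -7.529486.
λ_k = y_k − 4.666667 gives λ = 0.0000, -1.8038, -12.1962 (check: the sum is -14.0000 = tr M).

Eigenvalues sorted in increasing order: [-12.1962, -1.8038, 0.0000].


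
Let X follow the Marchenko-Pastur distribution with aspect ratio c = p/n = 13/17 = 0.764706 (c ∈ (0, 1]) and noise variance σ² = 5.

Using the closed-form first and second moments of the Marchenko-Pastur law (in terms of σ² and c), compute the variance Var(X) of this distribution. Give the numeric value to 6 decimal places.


Recall the MP moments m_1 = E[X] = σ² and m_2 = E[X²] = σ⁴ (1 + c).
m_1 = E[X] = σ² = 5, so m_1² = 25.
m_2 = E[X²] = σ⁴ (1 + c) = 25 · (1 + 0.764706) = 25 · 1.764706 = 44.117647.
(Note m_2 − m_1² simplifies to c · σ⁴ = 0.764706 · 25.)

Var(X) = m_2 − m_1² = 44.117647 − 25 = 19.117647.


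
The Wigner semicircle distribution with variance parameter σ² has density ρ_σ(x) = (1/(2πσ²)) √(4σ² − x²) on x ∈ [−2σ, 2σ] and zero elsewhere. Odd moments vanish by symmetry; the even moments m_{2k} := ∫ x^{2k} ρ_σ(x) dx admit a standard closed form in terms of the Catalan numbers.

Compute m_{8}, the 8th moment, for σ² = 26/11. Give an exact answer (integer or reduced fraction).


By the scaled semicircle moment identity, m_{2k} = σ^{2k} · C_k with k = 4.
C_4 = (1/(k+1)) · C(2k, k) = (1/5) · C(8, 4) = (1/5) · 70 = 14.
σ^{2k} = (σ²)^k = (26/11)^4 = 456976/14641.

Therefore m_{8} = σ^{8} · C_4 = (456976/14641) · 14 = 6397664/14641.


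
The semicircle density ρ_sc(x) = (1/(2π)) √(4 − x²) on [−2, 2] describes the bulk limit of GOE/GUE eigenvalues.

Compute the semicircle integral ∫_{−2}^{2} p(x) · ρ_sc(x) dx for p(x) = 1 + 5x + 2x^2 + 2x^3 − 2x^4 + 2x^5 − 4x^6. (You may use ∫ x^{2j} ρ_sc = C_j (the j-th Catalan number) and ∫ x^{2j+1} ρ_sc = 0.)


Write p(x) = Σ a_i x^i, split into monomials and integrate each against ρ_sc separately.
Using ∫ x^{2j} ρ_sc = C_j = (1/(j+1)) C(2j, j) (Catalan numbers) and ∫ x^{2j+1} ρ_sc = 0 (odd monomials vanish by symmetry):
  i = 0 (even): a_0 · C_{0} = 1 · 1 = 1
  i = 1 (odd): ∫ x^1 ρ_sc = 0 (vanishes)
  i = 2 (even): a_2 · C_{1} = 2 · 1 = 2
  i = 3 (odd): ∫ x^3 ρ_sc = 0 (vanishes)
  i = 4 (even): a_4 · C_{2} = -2 · 2 = -4
  i = 5 (odd): ∫ x^5 ρ_sc = 0 (vanishes)
  i = 6 (even): a_6 · C_{3} = -4 · 5 = -20

Summing the contributions: ∫_{−2}^{2} p(x) ρ_sc(x) dx = 1 + 2 + (-4) + (-20) = -21.


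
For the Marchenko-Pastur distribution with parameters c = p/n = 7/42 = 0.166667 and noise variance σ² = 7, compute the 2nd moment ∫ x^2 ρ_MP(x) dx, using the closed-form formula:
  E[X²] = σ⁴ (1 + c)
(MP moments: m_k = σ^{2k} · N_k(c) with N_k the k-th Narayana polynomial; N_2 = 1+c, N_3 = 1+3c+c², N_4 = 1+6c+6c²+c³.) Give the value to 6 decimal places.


E[X²] = σ⁴ (1 + c) (second MP moment). With σ² = 7 (so σ⁴ = 49) and c = 7/42 = 0.166667: E[X²] = 49 · (1 + 0.166667) = 49 · 1.166667.

So E[X^2] = 57.166667.


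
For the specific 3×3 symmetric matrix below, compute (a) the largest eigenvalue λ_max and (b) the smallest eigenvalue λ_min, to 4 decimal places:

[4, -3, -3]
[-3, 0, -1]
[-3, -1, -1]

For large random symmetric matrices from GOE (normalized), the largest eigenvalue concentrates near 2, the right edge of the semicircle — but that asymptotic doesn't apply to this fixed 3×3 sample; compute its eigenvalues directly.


Since M is real symmetric, all three eigenvalues are real; they are the roots of det(λI − M) = λ³ − (tr M) λ² + s λ − det M, where s is the sum of the principal 2×2 minors.
tr M = 4 + 0 + (-1) = 3.
s = (4·0 − (-3)²) + (4·(-1) − (-3)²) + (0·(-1) − (-1)²) = -9 + (-13) + (-1) = -23.
det M (expand along row 1) = 4·(-1) − (-3)·0 + (-3)·3 = -13.
Characteristic polynomial: λ³ − 3λ² − 23λ + 13 = 0.
Substitute λ = y + (tr M)/3 = y + 1.000000 to remove the quadratic term: y³ + p·y + q = 0 with p = s − (tr M)²/3 = -26.000000 and q = −2(tr M)³/27 + (tr M)·s/3 − det M = -12.000000.
Three real roots ⇒ use the trigonometric (Viète) form: r = 2√(−p/3) = 5.887841, φ = arccos(3q/(p·r)) = arccos(0.235165) = 1.333408 rad.
y_k = r·cos(φ/3 − 2πk/3) for k = 0, 1, 2 gives y = 5.315772, -0.465416, -4.850356.
λ_k = y_k + 1.000000 gives λ = 6.3158, 0.5346, -3.8504 (check: the sum is 3.0000 = tr M).

Hence λ_max = 6.3158 and λ_min = -3.8504.


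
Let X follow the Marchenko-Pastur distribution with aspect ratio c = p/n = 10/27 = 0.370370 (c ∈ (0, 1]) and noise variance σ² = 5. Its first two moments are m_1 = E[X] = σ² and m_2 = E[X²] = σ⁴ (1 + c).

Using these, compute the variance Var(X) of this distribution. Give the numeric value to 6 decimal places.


m_1 = E[X] = σ² = 5, so m_1² = 25.
m_2 = E[X²] = σ⁴ (1 + c) = 25 · (1 + 0.370370) = 25 · 1.370370 = 34.259259.
(Note m_2 − m_1² simplifies to c · σ⁴ = 0.370370 · 25.)

Var(X) = m_2 − m_1² = 34.259259 − 25 = 9.259259.


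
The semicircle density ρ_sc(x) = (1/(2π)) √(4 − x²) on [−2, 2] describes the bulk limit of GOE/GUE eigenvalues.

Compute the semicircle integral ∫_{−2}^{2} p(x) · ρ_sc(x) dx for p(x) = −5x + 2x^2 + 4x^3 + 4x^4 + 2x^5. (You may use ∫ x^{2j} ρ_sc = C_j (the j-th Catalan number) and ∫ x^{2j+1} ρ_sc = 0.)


Write p(x) = Σ a_i x^i, split into monomials and integrate each against ρ_sc separately.
Using ∫ x^{2j} ρ_sc = C_j = (1/(j+1)) C(2j, j) (Catalan numbers) and ∫ x^{2j+1} ρ_sc = 0 (odd monomials vanish by symmetry):
  i = 1 (odd): ∫ x^1 ρ_sc = 0 (vanishes)
  i = 2 (even): a_2 · C_{1} = 2 · 1 = 2
  i = 3 (odd): ∫ x^3 ρ_sc = 0 (vanishes)
  i = 4 (even): a_4 · C_{2} = 4 · 2 = 8
  i = 5 (odd): ∫ x^5 ρ_sc = 0 (vanishes)

Summing the contributions: ∫_{−2}^{2} p(x) ρ_sc(x) dx = 2 + 8 = 10.


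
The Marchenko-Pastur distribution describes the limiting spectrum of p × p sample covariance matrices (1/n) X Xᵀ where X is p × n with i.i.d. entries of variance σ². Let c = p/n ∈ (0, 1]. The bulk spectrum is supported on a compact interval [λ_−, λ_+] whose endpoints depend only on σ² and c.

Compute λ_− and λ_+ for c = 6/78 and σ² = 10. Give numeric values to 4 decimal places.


c = 6/78 = 0.076923; √c = 0.277350.
λ_− = σ² (1 − √c)² = 10 · (1 − 0.277350)² = 10 · (0.722650)² = 5.222229.
λ_+ = σ² (1 + √c)² = 10 · (1 + 0.277350)² = 10 · (1.277350)² = 16.316233.

Rounded to 4 decimal places: λ_− ≈ 5.2222, λ_+ ≈ 16.3162.


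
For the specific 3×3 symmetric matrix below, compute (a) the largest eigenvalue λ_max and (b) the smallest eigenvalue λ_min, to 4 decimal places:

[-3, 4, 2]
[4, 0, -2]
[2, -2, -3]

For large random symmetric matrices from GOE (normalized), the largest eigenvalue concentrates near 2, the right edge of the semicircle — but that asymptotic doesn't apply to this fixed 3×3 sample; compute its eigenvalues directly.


Since M is real symmetric, all three eigenvalues are real; they are the roots of det(λI − M) = λ³ − (tr M) λ² + s λ − det M, where s is the sum of the principal 2×2 minors.
tr M = -3 + 0 + (-3) = -6.
s = ((-3)·0 − 4²) + ((-3)·(-3) − 2²) + (0·(-3) − (-2)²) = -16 + 5 + (-4) = -15.
det M (expand along row 1) = (-3)·(-4) − 4·(-8) + 2·(-8) = 28.
Characteristic polynomial: λ³ + 6λ² − 15λ − 28 = 0.
Substitute λ = y + (tr M)/3 = y − 2.000000 to remove the quadratic term: y³ + p·y + q = 0 with p = s − (tr M)²/3 = -27.000000 and q = −2(tr M)³/27 + (tr M)·s/3 − det M = 18.000000.
Three real roots ⇒ use the trigonometric (Viète) form: r = 2√(−p/3) = 6.000000, φ = arccos(3q/(p·r)) = arccos(-0.333333) = 1.910633 rad.
y_k = r·cos(φ/3 − 2πk/3) for k = 0, 1, 2 gives y = 4.823739, 0.678221, -5.501960.
λ_k = y_k − 2.000000 gives λ = 2.8237, -1.3218, -7.5020 (check: the sum is -6.0000 = tr M).

Hence λ_max = 2.8237 and λ_min = -7.5020.


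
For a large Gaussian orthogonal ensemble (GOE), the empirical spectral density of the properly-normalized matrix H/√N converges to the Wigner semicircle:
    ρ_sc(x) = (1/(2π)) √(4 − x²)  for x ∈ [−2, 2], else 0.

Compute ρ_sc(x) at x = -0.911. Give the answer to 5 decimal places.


ρ_sc(x) = (1/(2π)) √(4 − x²). With x = -0.911:
  4 − x² = 4 − (-0.911)² = 4 − 0.829921 = 3.170079.
  √(4 − x²) = 1.780472.
  1/(2π) = 0.159155.
  ρ_sc(-0.911) = 0.159155 · 1.780472 = 0.283371.

Rounded to 5 decimal places: ρ_sc(-0.911) ≈ 0.28337.


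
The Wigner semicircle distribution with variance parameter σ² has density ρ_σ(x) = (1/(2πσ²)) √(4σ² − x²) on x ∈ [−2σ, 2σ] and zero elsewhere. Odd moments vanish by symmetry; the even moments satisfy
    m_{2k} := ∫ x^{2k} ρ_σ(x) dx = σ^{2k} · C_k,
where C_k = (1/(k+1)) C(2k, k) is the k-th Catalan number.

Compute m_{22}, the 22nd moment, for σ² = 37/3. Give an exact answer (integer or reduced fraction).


By the scaled semicircle moment identity, m_{2k} = σ^{2k} · C_k with k = 11.
C_11 = (1/(k+1)) · C(2k, k) = (1/12) · C(22, 11) = (1/12) · 705432 = 58786.
σ^{2k} = (σ²)^k = (37/3)^11 = 177917621779460413/177147.

Therefore m_{22} = σ^{22} · C_11 = (177917621779460413/177147) · 58786 = 10459065313927359838618/177147.


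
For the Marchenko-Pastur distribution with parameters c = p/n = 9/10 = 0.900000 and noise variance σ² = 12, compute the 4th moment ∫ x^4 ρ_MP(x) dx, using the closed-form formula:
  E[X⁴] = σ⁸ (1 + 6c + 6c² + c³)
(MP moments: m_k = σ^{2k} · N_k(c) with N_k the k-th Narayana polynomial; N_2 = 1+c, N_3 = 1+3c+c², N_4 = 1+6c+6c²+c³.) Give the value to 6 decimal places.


E[X⁴] = σ⁸ (1 + 6c + 6c² + c³) (fourth MP moment). With σ² = 12 (so σ⁸ = 20736) and c = 9/10 = 0.900000: E[X⁴] = 20736 · (1 + 6·0.900000 + 6·(0.900000)² + (0.900000)³) = 20736 · 11.989000.

So E[X^4] = 248603.904000.


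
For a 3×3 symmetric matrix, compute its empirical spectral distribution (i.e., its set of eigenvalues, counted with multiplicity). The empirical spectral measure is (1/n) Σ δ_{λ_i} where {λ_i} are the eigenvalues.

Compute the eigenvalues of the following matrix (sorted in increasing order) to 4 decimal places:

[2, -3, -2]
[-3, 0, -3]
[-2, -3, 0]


Since M is real symmetric, all three eigenvalues are real; they are the roots of det(λI − M) = λ³ − (tr M) λ² + s λ − det M, where s is the sum of the principal 2×2 minors.
tr M = 2 + 0 + 0 = 2.
s = (2·0 − (-3)²) + (2·0 − (-2)²) + (0·0 − (-3)²) = -9 + (-4) + (-9) = -22.
det M (expand along row 1) = 2·(-9) − (-3)·(-6) + (-2)·9 = -54.
Characteristic polynomial: λ³ − 2λ² − 22λ + 54 = 0.
Substitute λ = y + (tr M)/3 = y + 0.666667 to remove the quadratic term: y³ + p·y + q = 0 with p = s − (tr M)²/3 = -23.333333 and q = −2(tr M)³/27 + (tr M)·s/3 − det M = 38.740741.
Three real roots ⇒ use the trigonometric (Viète) form: r = 2√(−p/3) = 5.577734, φ = arccos(3q/(p·r)) = arccos(-0.893007) = 2.674778 rad.
y_k = r·cos(φ/3 − 2πk/3) for k = 0, 1, 2 gives y = 3.503785, 2.006559, -5.510343.
λ_k = y_k + 0.666667 gives λ = 4.1705, 2.6732, -4.8437 (check: the sum is 2.0000 = tr M).

Eigenvalues sorted in increasing order: [-4.8437, 2.6732, 4.1705].


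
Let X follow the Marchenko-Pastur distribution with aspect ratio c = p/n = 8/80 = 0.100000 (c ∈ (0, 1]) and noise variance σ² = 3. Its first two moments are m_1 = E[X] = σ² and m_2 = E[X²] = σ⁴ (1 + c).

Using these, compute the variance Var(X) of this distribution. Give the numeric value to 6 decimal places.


m_1 = E[X] = σ² = 3, so m_1² = 9.
m_2 = E[X²] = σ⁴ (1 + c) = 9 · (1 + 0.100000) = 9 · 1.100000 = 9.900000.
(Note m_2 − m_1² simplifies to c · σ⁴ = 0.100000 · 9.)

Var(X) = m_2 − m_1² = 9.900000 − 9 = 0.900000.


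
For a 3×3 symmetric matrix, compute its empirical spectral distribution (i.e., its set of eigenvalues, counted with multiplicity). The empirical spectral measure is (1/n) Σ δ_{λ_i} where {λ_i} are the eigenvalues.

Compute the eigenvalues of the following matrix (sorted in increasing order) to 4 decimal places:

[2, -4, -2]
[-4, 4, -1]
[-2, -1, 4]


Since M is real symmetric, all three eigenvalues are real; they are the roots of det(λI − M) = λ³ − (tr M) λ² + s λ − det M, where s is the sum of the principal 2×2 minors.
tr M = 2 + 4 + 4 = 10.
s = (2·4 − (-4)²) + (2·4 − (-2)²) + (4·4 − (-1)²) = -8 + 4 + 15 = 11.
det M (expand along row 1) = 2·15 − (-4)·(-18) + (-2)·12 = -66.
Characteristic polynomial: λ³ − 10λ² + 11λ + 66 = 0.
Substitute λ = y + (tr M)/3 = y + 3.333333 to remove the quadratic term: y³ + p·y + q = 0 with p = s − (tr M)²/3 = -22.333333 and q = −2(tr M)³/27 + (tr M)·s/3 − det M = 28.592593.
Three real roots ⇒ use the trigonometric (Viète) form: r = 2√(−p/3) = 5.456902, φ = arccos(3q/(p·r)) = arccos(-0.703842) = 2.351588 rad.
y_k = r·cos(φ/3 − 2πk/3) for k = 0, 1, 2 gives y = 3.864533, 1.404255, -5.268787.
λ_k = y_k + 3.333333 gives λ = 7.1979, 4.7376, -1.9355 (check: the sum is 10.0000 = tr M).

Eigenvalues sorted in increasing order: [-1.9355, 4.7376, 7.1979].


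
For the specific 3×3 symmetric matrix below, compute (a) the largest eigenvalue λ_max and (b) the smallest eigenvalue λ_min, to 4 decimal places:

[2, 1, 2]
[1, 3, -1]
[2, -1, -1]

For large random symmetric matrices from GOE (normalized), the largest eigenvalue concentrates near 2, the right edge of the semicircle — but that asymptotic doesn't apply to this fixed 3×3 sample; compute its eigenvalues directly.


Since M is real symmetric, all three eigenvalues are real; they are the roots of det(λI − M) = λ³ − (tr M) λ² + s λ − det M, where s is the sum of the principal 2×2 minors.
tr M = 2 + 3 + (-1) = 4.
s = (2·3 − 1²) + (2·(-1) − 2²) + (3·(-1) − (-1)²) = 5 + (-6) + (-4) = -5.
det M (expand along row 1) = 2·(-4) − 1·1 + 2·(-7) = -23.
Characteristic polynomial: λ³ − 4λ² − 5λ + 23 = 0.
Substitute λ = y + (tr M)/3 = y + 1.333333 to remove the quadratic term: y³ + p·y + q = 0 with p = s − (tr M)²/3 = -10.333333 and q = −2(tr M)³/27 + (tr M)·s/3 − det M = 11.592593.
Three real roots ⇒ use the trigonometric (Viète) form: r = 2√(−p/3) = 3.711843, φ = arccos(3q/(p·r)) = arccos(-0.906717) = 2.706230 rad.
y_k = r·cos(φ/3 − 2πk/3) for k = 0, 1, 2 gives y = 2.301276, 1.371550, -3.672826.
λ_k = y_k + 1.333333 gives λ = 3.6346, 2.7049, -2.3395 (check: the sum is 4.0000 = tr M).

Hence λ_max = 3.6346 and λ_min = -2.3395.


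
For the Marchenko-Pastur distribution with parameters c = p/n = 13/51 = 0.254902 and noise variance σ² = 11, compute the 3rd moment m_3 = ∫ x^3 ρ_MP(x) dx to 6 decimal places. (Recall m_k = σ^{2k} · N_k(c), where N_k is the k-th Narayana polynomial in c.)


E[X³] = σ⁶ (1 + 3c + c²) (third MP moment). With σ² = 11 (so σ⁶ = 1331) and c = 13/51 = 0.254902: E[X³] = 1331 · (1 + 3·0.254902 + (0.254902)²) = 1331 · 1.829681.

So E[X^3] = 2435.305267.


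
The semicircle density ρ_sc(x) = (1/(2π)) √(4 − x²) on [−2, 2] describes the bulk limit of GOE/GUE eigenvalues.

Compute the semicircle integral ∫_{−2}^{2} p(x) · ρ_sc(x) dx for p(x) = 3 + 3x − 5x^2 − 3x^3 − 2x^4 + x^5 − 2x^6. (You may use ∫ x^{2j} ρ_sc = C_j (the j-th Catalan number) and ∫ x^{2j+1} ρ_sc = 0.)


Write p(x) = Σ a_i x^i, split into monomials and integrate each against ρ_sc separately.
Using ∫ x^{2j} ρ_sc = C_j = (1/(j+1)) C(2j, j) (Catalan numbers) and ∫ x^{2j+1} ρ_sc = 0 (odd monomials vanish by symmetry):
  i = 0 (even): a_0 · C_{0} = 3 · 1 = 3
  i = 1 (odd): ∫ x^1 ρ_sc = 0 (vanishes)
  i = 2 (even): a_2 · C_{1} = -5 · 1 = -5
  i = 3 (odd): ∫ x^3 ρ_sc = 0 (vanishes)
  i = 4 (even): a_4 · C_{2} = -2 · 2 = -4
  i = 5 (odd): ∫ x^5 ρ_sc = 0 (vanishes)
  i = 6 (even): a_6 · C_{3} = -2 · 5 = -10

Summing the contributions: ∫_{−2}^{2} p(x) ρ_sc(x) dx = 3 + (-5) + (-4) + (-10) = -16.


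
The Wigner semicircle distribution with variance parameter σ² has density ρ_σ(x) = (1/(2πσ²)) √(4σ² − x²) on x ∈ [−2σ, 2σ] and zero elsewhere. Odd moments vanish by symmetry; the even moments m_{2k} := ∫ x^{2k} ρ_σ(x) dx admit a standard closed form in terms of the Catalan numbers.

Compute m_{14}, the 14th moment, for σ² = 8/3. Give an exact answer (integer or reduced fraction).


By the scaled semicircle moment identity, m_{2k} = σ^{2k} · C_k with k = 7.
C_7 = (1/(k+1)) · C(2k, k) = (1/8) · C(14, 7) = (1/8) · 3432 = 429.
σ^{2k} = (σ²)^k = (8/3)^7 = 2097152/2187.

Therefore m_{14} = σ^{14} · C_7 = (2097152/2187) · 429 = 299892736/729.


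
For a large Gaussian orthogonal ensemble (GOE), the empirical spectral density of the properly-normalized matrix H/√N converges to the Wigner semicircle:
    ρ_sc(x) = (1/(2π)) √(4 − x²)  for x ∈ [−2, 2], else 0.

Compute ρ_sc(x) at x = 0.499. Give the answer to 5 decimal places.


ρ_sc(x) = (1/(2π)) √(4 − x²). With x = 0.499:
  4 − x² = 4 − (0.499)² = 4 − 0.249001 = 3.750999.
  √(4 − x²) = 1.936750.
  1/(2π) = 0.159155.
  ρ_sc(0.499) = 0.159155 · 1.936750 = 0.308243.

Rounded to 5 decimal places: ρ_sc(0.499) ≈ 0.30824.


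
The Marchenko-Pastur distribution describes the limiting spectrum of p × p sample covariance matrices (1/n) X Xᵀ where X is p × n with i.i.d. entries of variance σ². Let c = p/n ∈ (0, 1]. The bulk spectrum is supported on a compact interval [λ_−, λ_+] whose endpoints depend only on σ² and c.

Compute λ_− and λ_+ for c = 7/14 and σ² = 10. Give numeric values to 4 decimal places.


c = 7/14 = 0.500000; √c = 0.707107.
λ_− = σ² (1 − √c)² = 10 · (1 − 0.707107)² = 10 · (0.292893)² = 0.857864.
λ_+ = σ² (1 + √c)² = 10 · (1 + 0.707107)² = 10 · (1.707107)² = 29.142136.

Rounded to 4 decimal places: λ_− ≈ 0.8579, λ_+ ≈ 29.1421.


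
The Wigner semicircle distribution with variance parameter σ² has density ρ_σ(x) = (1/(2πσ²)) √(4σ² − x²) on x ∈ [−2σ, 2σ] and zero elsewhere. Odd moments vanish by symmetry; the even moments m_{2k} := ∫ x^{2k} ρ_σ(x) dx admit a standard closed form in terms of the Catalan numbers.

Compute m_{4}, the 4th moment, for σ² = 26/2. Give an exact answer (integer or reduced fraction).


By the scaled semicircle moment identity, m_{2k} = σ^{2k} · C_k with k = 2.
C_2 = (1/(k+1)) · C(2k, k) = (1/3) · C(4, 2) = (1/3) · 6 = 2.
σ^{2k} = (σ²)^k = (26/2)^2 = 169.

Therefore m_{4} = σ^{4} · C_2 = 169 · 2 = 338.


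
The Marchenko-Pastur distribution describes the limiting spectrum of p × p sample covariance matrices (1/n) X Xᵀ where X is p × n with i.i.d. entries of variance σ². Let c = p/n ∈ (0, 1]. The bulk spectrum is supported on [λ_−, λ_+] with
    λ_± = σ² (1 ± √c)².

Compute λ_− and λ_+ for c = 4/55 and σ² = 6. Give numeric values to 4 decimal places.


c = 4/55 = 0.072727; √c = 0.269680.
λ_− = σ² (1 − √c)² = 6 · (1 − 0.269680)² = 6 · (0.730320)² = 3.200204.
λ_+ = σ² (1 + √c)² = 6 · (1 + 0.269680)² = 6 · (1.269680)² = 9.672523.

Rounded to 4 decimal places: λ_− ≈ 3.2002, λ_+ ≈ 9.6725.


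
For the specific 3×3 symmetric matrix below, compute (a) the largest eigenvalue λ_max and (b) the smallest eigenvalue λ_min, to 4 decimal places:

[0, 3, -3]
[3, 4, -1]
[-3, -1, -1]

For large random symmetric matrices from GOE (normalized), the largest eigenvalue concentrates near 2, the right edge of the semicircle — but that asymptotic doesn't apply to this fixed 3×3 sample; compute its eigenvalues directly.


Since M is real symmetric, all three eigenvalues are real; they are the roots of det(λI − M) = λ³ − (tr M) λ² + s λ − det M, where s is the sum of the principal 2×2 minors.
tr M = 0 + 4 + (-1) = 3.
s = (0·4 − 3²) + (0·(-1) − (-3)²) + (4·(-1) − (-1)²) = -9 + (-9) + (-5) = -23.
det M (expand along row 1) = 0·(-5) − 3·(-6) + (-3)·9 = -9.
Characteristic polynomial: λ³ − 3λ² − 23λ + 9 = 0.
Substitute λ = y + (tr M)/3 = y + 1.000000 to remove the quadratic term: y³ + p·y + q = 0 with p = s − (tr M)²/3 = -26.000000 and q = −2(tr M)³/27 + (tr M)·s/3 − det M = -16.000000.
Three real roots ⇒ use the trigonometric (Viète) form: r = 2√(−p/3) = 5.887841, φ = arccos(3q/(p·r)) = arccos(0.313554) = 1.251863 rad.
y_k = r·cos(φ/3 − 2πk/3) for k = 0, 1, 2 gives y = 5.382614, -0.624764, -4.757850.
λ_k = y_k + 1.000000 gives λ = 6.3826, 0.3752, -3.7578 (check: the sum is 3.0000 = tr M).

Hence λ_max = 6.3826 and λ_min = -3.7578.


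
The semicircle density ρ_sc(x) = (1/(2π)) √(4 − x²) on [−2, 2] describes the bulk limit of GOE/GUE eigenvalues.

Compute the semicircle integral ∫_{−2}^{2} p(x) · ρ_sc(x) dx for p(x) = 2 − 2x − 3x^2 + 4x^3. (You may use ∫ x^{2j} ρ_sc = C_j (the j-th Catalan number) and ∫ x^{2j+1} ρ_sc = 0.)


Write p(x) = Σ a_i x^i, split into monomials and integrate each against ρ_sc separately.
Using ∫ x^{2j} ρ_sc = C_j = (1/(j+1)) C(2j, j) (Catalan numbers) and ∫ x^{2j+1} ρ_sc = 0 (odd monomials vanish by symmetry):
  i = 0 (even): a_0 · C_{0} = 2 · 1 = 2
  i = 1 (odd): ∫ x^1 ρ_sc = 0 (vanishes)
  i = 2 (even): a_2 · C_{1} = -3 · 1 = -3
  i = 3 (odd): ∫ x^3 ρ_sc = 0 (vanishes)

Summing the contributions: ∫_{−2}^{2} p(x) ρ_sc(x) dx = 2 + (-3) = -1.


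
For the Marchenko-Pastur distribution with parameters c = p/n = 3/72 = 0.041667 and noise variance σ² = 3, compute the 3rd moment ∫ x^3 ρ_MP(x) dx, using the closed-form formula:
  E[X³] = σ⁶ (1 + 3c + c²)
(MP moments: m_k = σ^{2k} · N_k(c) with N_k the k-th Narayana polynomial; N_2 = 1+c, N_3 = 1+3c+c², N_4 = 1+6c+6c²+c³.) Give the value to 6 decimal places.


E[X³] = σ⁶ (1 + 3c + c²) (third MP moment). With σ² = 3 (so σ⁶ = 27) and c = 3/72 = 0.041667: E[X³] = 27 · (1 + 3·0.041667 + (0.041667)²) = 27 · 1.126736.

So E[X^3] = 30.421875.


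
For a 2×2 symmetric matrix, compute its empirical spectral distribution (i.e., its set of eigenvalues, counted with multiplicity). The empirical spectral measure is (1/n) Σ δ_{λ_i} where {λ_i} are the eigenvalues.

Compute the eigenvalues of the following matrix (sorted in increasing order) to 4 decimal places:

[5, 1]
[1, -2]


Since M is real symmetric, both eigenvalues are real; they are the roots of det(λI − M) = λ² − (tr M) λ + det M.
tr M = 5 + (-2) = 3.
det M = 5·(-2) − 1² = -10 − 1 = -11.
Characteristic polynomial: λ² − 3λ − 11 = 0.
Discriminant Δ = (tr M)² − 4·det M = 9 − (-44) = 53; √Δ = 7.280110.
λ = (tr M ± √Δ)/2 = (3 ± 7.280110)/2, giving (tr M − √Δ)/2 = -2.1401 and (tr M + √Δ)/2 = 5.1401.

Eigenvalues sorted in increasing order: [-2.1401, 5.1401].


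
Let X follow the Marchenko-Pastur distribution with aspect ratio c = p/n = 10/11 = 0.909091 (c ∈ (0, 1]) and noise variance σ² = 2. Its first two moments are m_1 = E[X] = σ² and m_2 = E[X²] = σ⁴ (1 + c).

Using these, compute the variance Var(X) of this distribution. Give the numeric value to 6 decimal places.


m_1 = E[X] = σ² = 2, so m_1² = 4.
m_2 = E[X²] = σ⁴ (1 + c) = 4 · (1 + 0.909091) = 4 · 1.909091 = 7.636364.
(Note m_2 − m_1² simplifies to c · σ⁴ = 0.909091 · 4.)

Var(X) = m_2 − m_1² = 7.636364 − 4 = 3.636364.


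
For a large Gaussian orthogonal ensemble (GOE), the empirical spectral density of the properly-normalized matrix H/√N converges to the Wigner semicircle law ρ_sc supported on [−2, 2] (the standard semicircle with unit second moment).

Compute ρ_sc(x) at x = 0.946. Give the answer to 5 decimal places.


ρ_sc(x) = (1/(2π)) √(4 − x²). With x = 0.946:
  4 − x² = 4 − (0.946)² = 4 − 0.894916 = 3.105084.
  √(4 − x²) = 1.762125.
  1/(2π) = 0.159155.
  ρ_sc(0.946) = 0.159155 · 1.762125 = 0.280451.

Rounded to 5 decimal places: ρ_sc(0.946) ≈ 0.28045.


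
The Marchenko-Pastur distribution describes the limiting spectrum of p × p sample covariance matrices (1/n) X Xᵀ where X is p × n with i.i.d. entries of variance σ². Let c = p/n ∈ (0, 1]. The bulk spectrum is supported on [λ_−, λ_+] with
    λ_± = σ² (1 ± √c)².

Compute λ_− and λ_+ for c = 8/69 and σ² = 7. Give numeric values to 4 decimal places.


c = 8/69 = 0.115942; √c = 0.340503.
λ_− = σ² (1 − √c)² = 7 · (1 − 0.340503)² = 7 · (0.659497)² = 3.044558.
λ_+ = σ² (1 + √c)² = 7 · (1 + 0.340503)² = 7 · (1.340503)² = 12.578631.

Rounded to 4 decimal places: λ_− ≈ 3.0446, λ_+ ≈ 12.5786.


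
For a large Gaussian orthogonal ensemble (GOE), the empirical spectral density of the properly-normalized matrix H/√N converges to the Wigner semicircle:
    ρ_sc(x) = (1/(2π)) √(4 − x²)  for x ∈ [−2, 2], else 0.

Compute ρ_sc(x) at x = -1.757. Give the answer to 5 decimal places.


ρ_sc(x) = (1/(2π)) √(4 − x²). With x = -1.757:
  4 − x² = 4 − (-1.757)² = 4 − 3.087049 = 0.912951.
  √(4 − x²) = 0.955485.
  1/(2π) = 0.159155.
  ρ_sc(-1.757) = 0.159155 · 0.955485 = 0.152070.

Rounded to 5 decimal places: ρ_sc(-1.757) ≈ 0.15207.


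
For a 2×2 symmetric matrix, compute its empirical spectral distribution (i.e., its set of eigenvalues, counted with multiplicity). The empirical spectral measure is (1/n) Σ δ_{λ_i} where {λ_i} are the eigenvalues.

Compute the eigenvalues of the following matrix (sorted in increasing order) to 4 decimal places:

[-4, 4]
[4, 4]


Since M is real symmetric, both eigenvalues are real; they are the roots of det(λI − M) = λ² − (tr M) λ + det M.
tr M = -4 + 4 = 0.
det M = (-4)·4 − 4² = -16 − 16 = -32.
Characteristic polynomial: λ² − 32 = 0.
Discriminant Δ = (tr M)² − 4·det M = 0 − (-128) = 128; √Δ = 11.313708.
λ = (tr M ± √Δ)/2 = (0 ± 11.313708)/2, giving (tr M − √Δ)/2 = -5.6569 and (tr M + √Δ)/2 = 5.6569.

Eigenvalues sorted in increasing order: [-5.6569, 5.6569].


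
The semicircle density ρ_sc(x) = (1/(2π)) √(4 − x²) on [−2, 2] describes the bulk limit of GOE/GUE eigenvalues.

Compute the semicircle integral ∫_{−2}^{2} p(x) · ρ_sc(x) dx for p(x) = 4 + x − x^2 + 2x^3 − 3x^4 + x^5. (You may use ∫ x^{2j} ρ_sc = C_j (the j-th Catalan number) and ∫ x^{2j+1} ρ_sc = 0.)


Write p(x) = Σ a_i x^i, split into monomials and integrate each against ρ_sc separately.
Using ∫ x^{2j} ρ_sc = C_j = (1/(j+1)) C(2j, j) (Catalan numbers) and ∫ x^{2j+1} ρ_sc = 0 (odd monomials vanish by symmetry):
  i = 0 (even): a_0 · C_{0} = 4 · 1 = 4
  i = 1 (odd): ∫ x^1 ρ_sc = 0 (vanishes)
  i = 2 (even): a_2 · C_{1} = -1 · 1 = -1
  i = 3 (odd): ∫ x^3 ρ_sc = 0 (vanishes)
  i = 4 (even): a_4 · C_{2} = -3 · 2 = -6
  i = 5 (odd): ∫ x^5 ρ_sc = 0 (vanishes)

Summing the contributions: ∫_{−2}^{2} p(x) ρ_sc(x) dx = 4 + (-1) + (-6) = -3.
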